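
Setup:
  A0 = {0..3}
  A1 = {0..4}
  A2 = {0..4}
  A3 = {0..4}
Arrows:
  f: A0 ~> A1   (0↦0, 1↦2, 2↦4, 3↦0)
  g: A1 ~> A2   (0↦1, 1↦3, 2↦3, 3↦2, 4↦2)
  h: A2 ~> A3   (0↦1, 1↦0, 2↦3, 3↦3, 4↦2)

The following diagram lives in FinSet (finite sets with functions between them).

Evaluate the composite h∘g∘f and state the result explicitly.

  0 f~>0 g~>1 h~>0
  1 f~>2 g~>3 h~>3
  2 f~>4 g~>2 h~>3
  3 f~>0 g~>1 h~>0
⟦path⟧: (0↦0, 1↦3, 2↦3, 3↦0)

Answer: (0↦0, 1↦3, 2↦3, 3↦0)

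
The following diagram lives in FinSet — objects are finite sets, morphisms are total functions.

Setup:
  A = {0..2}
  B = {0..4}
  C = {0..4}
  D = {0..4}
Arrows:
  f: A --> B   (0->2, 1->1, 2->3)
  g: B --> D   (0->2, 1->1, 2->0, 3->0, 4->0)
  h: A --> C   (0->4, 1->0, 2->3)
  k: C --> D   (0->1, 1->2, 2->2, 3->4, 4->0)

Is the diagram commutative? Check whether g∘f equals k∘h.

Answer: DOES NOT COMMUTE

Trace:
Path 1 = f;g:
  0 f-->2 g-->0
  1 f-->1 g-->1
  2 f-->3 g-->0
  composite₁ = (0->0, 1->1, 2->0)
Path 2 = h;k:
  0 h-->4 k-->0
  1 h-->0 k-->1
  2 h-->3 k-->4
  composite₂ = (0->0, 1->1, 2->4)
Equal? differ; not commutative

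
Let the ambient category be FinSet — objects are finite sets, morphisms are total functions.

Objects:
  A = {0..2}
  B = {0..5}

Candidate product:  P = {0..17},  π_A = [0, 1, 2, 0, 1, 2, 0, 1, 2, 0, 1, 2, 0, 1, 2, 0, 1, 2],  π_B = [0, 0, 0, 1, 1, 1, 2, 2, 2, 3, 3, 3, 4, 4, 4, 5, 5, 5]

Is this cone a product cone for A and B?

Answer: VALID PRODUCT

Derivation:
|A|·|B| = 3·6 = 18;  |P| = 18
Check the pairing map k ↦ (π_A(k), π_B(k)):
  0 : (0,0)
  1 : (1,0)
  2 : (2,0)
  3 : (0,1)
  4 : (1,1)
  5 : (2,1)
  6 : (0,2)
  7 : (1,2)
  8 : (2,2)
  9 : (0,3)
  10 : (1,3)
  11 : (2,3)
  12 : (0,4)
  13 : (1,4)
  14 : (2,4)
  15 : (0,5)
  16 : (1,5)
  17 : (2,5)
distinct pairs in image: 18 / 18 needed
  → bijection onto A×B; projections well-typed.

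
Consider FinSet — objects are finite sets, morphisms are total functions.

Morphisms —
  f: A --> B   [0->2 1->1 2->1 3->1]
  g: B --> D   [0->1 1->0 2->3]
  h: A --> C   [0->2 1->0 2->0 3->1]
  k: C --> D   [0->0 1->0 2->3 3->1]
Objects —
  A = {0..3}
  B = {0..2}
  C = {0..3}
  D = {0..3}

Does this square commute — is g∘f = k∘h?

Answer: COMMUTES

Trace:
Along f;g (path 1):
  0 f-->2 g-->3
  1 f-->1 g-->0
  2 f-->1 g-->0
  3 f-->1 g-->0
  result₁ = [0->3 1->0 2->0 3->0]
Along h;k (path 2):
  0 h-->2 k-->3
  1 h-->0 k-->0
  2 h-->0 k-->0
  3 h-->1 k-->0
  result₂ = [0->3 1->0 2->0 3->0]
Equal? YES — commutes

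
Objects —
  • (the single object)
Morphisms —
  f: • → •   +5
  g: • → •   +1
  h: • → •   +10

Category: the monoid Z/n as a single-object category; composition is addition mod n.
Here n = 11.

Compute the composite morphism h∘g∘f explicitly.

  0 +5≡5 +1≡6 +10≡5  (mod 11)
composite: +5

Answer: +5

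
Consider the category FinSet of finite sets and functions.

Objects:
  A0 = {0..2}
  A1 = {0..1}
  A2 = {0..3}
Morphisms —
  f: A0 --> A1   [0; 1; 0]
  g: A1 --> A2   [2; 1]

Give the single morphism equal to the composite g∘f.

Answer: [2; 1; 2]

Trace:
  0 f-->0 g-->2
  1 f-->1 g-->1
  2 f-->0 g-->2
⟦path⟧: [2; 1; 2]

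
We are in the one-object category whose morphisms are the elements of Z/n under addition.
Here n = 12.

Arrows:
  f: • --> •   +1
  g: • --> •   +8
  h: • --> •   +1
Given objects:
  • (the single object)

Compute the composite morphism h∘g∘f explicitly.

  0 +1≡1 +8≡9 +1≡10  (mod 12)
⟦path⟧: +10

Answer: +10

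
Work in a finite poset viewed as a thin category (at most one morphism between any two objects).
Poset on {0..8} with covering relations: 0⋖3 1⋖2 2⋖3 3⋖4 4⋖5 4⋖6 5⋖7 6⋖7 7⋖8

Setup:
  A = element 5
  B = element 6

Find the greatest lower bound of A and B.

Answer: A∧B = 4

Derivation:
Lower bounds of A=5 and B=6: {0,1,2,3,4}
  0 <= 4
  1 <= 4
  2 <= 4
  3 <= 4
  4 <= 4
glb = 4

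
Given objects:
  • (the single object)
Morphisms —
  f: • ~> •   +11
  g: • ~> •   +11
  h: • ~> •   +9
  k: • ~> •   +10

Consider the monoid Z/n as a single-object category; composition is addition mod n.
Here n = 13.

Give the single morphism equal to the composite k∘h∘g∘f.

  0 +11≡11 +11≡9 +9≡5 +10≡2  (mod 13)
result: +2

Answer: +2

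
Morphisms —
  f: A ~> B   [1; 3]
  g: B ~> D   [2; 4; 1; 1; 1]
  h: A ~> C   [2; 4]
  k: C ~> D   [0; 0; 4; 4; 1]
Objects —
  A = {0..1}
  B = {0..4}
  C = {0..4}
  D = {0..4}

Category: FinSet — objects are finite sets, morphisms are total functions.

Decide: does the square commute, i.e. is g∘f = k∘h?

Answer: COMMUTES

Work:
1) trace f;g:
  0 f~>1 g~>4
  1 f~>3 g~>1
  result₁ = [4; 1]
2) trace h;k:
  0 h~>2 k~>4
  1 h~>4 k~>1
  result₂ = [4; 1]
Equal? same morphism ✓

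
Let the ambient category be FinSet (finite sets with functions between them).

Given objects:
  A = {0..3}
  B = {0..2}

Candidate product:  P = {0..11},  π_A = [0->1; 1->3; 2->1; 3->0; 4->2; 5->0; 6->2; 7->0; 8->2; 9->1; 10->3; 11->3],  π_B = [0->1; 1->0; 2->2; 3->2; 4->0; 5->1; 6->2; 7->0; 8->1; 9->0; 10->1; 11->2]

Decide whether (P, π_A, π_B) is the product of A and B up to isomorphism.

Answer: VALID PRODUCT

Derivation:
|A|·|B| = 4·3 = 12;  |P| = 12
Check the pairing map k ↦ (π_A(k), π_B(k)):
  0 -> (1,1)
  1 -> (3,0)
  2 -> (1,2)
  3 -> (0,2)
  4 -> (2,0)
  5 -> (0,1)
  6 -> (2,2)
  7 -> (0,0)
  8 -> (2,1)
  9 -> (1,0)
  10 -> (3,1)
  11 -> (3,2)
distinct pairs in image: 12 / 12 needed
  → bijection onto A×B; projections well-typed.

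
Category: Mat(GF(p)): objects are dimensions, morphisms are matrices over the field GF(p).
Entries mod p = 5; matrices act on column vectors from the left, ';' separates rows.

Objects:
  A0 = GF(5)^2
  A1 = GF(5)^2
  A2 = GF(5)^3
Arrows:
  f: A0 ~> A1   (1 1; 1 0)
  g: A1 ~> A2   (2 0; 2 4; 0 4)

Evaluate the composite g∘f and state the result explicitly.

  e0=⟨1,0⟩ f~>⟨1,1⟩ g~>⟨2,1,4⟩
  e1=⟨0,1⟩ f~>⟨1,0⟩ g~>⟨2,2,0⟩
⟦path⟧: (2 2; 1 2; 4 0)

Answer: (2 2; 1 2; 4 0)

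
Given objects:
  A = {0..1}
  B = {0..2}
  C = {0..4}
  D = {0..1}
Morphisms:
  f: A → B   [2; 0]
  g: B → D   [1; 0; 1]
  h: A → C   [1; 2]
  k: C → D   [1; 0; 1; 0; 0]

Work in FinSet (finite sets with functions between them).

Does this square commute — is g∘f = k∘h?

Along f;g (path 1):
  0 f→2 g→1
  1 f→0 g→1
  result₁ = [1; 1]
Along h;k (path 2):
  0 h→1 k→0
  1 h→2 k→1
  result₂ = [0; 1]
Equal? NO — does not commute

Answer: DOES NOT COMMUTE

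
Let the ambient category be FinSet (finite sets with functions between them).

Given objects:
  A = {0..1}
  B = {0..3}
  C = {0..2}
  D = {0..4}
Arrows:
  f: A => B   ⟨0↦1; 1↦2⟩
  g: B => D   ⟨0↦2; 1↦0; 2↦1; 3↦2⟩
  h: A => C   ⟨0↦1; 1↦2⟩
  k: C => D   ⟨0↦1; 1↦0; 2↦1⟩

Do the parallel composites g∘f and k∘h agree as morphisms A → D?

Along f;g (path 1):
  0 f=>1 g=>0
  1 f=>2 g=>1
  result₁ = ⟨0↦0; 1↦1⟩
Along h;k (path 2):
  0 h=>1 k=>0
  1 h=>2 k=>1
  result₂ = ⟨0↦0; 1↦1⟩
Equal? YES — commutes

Answer: COMMUTES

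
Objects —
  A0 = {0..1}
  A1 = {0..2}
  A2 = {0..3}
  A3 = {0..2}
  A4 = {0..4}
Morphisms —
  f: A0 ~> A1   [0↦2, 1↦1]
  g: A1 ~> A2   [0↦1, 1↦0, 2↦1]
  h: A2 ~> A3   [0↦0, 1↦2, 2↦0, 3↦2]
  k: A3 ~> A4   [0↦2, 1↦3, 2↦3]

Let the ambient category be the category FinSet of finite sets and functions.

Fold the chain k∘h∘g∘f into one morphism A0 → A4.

  0 f~>2 g~>1 h~>2 k~>3
  1 f~>1 g~>0 h~>0 k~>2
result: [0↦3, 1↦2]

Answer: [0↦3, 1↦2]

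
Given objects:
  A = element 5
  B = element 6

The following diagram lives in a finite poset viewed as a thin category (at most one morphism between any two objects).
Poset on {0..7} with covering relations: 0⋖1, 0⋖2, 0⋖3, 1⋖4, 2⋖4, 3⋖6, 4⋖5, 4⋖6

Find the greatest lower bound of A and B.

{x : x<=A ∧ x<=B} = {0,1,2,4}  (A=5, B=6)
  0 <= 4
  1 <= 4
  2 <= 4
  4 <= 4
glb = 4

Answer: A∧B = 4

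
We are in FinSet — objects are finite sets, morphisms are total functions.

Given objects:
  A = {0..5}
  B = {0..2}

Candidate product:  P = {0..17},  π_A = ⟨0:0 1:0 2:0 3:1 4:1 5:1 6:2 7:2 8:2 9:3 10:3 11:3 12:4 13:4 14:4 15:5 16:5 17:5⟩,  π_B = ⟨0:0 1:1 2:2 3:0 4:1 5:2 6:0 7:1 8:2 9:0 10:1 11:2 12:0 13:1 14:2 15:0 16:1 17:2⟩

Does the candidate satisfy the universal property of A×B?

|A|·|B| = 6·3 = 18;  |P| = 18
Check the pairing map k ↦ (π_A(k), π_B(k)):
  0 : (0,0)
  1 : (0,1)
  2 : (0,2)
  3 : (1,0)
  4 : (1,1)
  5 : (1,2)
  6 : (2,0)
  7 : (2,1)
  8 : (2,2)
  9 : (3,0)
  10 : (3,1)
  11 : (3,2)
  12 : (4,0)
  13 : (4,1)
  14 : (4,2)
  15 : (5,0)
  16 : (5,1)
  17 : (5,2)
distinct pairs in image: 18 / 18 needed
  → bijection onto A×B; projections well-typed.

Answer: VALID PRODUCT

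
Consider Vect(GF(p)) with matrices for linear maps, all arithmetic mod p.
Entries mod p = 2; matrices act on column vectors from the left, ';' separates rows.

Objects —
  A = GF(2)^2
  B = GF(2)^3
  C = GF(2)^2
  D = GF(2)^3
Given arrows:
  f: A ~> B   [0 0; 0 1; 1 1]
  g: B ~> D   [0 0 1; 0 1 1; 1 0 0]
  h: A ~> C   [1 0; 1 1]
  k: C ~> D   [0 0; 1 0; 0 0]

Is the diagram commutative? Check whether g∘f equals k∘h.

Answer: DOES NOT COMMUTE

Derivation:
Path 1 = f;g:
  e0=[1,0] f~>[0,0,1] g~>[1,1,0]
  e1=[0,1] f~>[0,1,1] g~>[1,0,0]
  ⟦path⟧₁ = [1 1; 1 0; 0 0]
Path 2 = h;k:
  e0=[1,0] h~>[1,1] k~>[0,1,0]
  e1=[0,1] h~>[0,1] k~>[0,0,0]
  ⟦path⟧₂ = [0 0; 1 0; 0 0]
Equal? distinct morphisms ✗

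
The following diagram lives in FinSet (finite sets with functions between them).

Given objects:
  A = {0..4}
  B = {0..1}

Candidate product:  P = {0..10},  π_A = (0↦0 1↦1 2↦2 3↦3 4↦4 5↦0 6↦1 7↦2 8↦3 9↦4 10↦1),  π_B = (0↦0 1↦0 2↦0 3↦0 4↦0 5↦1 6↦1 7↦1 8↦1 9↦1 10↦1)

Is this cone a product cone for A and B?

|A|·|B| = 5·2 = 10;  |P| = 11
  → cardinalities differ; no bijection possible.

Answer: NOT A VALID PRODUCT — |P|=11 ≠ |A|·|B|=10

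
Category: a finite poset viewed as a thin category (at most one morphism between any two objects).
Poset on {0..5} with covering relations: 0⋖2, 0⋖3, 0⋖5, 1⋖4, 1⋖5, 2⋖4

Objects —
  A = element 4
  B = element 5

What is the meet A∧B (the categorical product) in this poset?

Lower bounds of A=4 and B=5: {0,1}
  maximal lower bounds 0 and 1 are incomparable: neither 0⊑1 nor 1⊑0
→ no greatest lower bound exists

Answer: NO MEET EXISTS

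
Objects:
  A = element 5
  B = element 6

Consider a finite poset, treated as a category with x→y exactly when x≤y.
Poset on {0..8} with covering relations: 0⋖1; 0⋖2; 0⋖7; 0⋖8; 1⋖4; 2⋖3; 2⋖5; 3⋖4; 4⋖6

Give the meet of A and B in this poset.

Common predecessors of 5,6: {0,2}
  0 ≤ 2
  2 ≤ 2
glb = 2

Answer: A∧B = 2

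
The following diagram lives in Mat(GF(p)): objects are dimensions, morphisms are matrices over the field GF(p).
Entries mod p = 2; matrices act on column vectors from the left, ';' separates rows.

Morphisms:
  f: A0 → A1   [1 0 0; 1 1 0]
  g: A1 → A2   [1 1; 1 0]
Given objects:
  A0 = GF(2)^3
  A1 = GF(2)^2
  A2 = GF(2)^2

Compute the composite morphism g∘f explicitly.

  e0=⟨1,0,0⟩ f→⟨1,1⟩ g→⟨0,1⟩
  e1=⟨0,1,0⟩ f→⟨0,1⟩ g→⟨1,0⟩
  e2=⟨0,0,1⟩ f→⟨0,0⟩ g→⟨0,0⟩
result: [0 1 0; 1 0 0]

Answer: [0 1 0; 1 0 0]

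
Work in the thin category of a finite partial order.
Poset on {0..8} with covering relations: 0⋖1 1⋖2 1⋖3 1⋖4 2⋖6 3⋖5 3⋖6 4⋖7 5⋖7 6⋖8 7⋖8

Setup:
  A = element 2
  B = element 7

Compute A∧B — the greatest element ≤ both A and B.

Lower bounds of A=2 and B=7: {0,1}
  0 <= 1
  1 <= 1
glb = 1

Answer: A∧B = 1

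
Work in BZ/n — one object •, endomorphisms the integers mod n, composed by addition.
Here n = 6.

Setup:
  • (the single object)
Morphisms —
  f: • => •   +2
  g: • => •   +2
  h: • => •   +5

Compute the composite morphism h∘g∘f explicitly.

Answer: +3

Derivation:
  0 +2≡2 +2≡4 +5≡3  (mod 6)
result: +3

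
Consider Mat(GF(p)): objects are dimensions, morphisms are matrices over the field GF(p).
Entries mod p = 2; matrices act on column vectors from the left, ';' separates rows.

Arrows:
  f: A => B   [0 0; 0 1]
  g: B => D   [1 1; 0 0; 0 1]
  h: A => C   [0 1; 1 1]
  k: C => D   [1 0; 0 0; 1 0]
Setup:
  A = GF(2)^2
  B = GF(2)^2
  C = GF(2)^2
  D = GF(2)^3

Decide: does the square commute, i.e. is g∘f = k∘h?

Answer: COMMUTES

Trace:
Path 1 = f;g:
  e0=[1,0] f=>[0,0] g=>[0,0,0]
  e1=[0,1] f=>[0,1] g=>[1,0,1]
  composite₁ = [0 1; 0 0; 0 1]
Path 2 = h;k:
  e0=[1,0] h=>[0,1] k=>[0,0,0]
  e1=[0,1] h=>[1,1] k=>[1,0,1]
  composite₂ = [0 1; 0 0; 0 1]
Equal? equal; square commutes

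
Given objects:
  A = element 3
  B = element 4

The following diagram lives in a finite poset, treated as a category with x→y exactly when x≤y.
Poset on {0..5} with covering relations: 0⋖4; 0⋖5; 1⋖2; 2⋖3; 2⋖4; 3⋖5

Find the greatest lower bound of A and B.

Common predecessors of 3,4: {1,2}
  1 ≤ 2
  2 ≤ 2
glb = 2

Answer: A∧B = 2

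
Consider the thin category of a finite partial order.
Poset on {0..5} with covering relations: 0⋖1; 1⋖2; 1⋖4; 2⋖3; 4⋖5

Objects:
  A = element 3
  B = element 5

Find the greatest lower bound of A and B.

Answer: A∧B = 1

Trace:
{x : x<=A ∧ x<=B} = {0,1}  (A=3, B=5)
  0 <= 1
  1 <= 1
glb = 1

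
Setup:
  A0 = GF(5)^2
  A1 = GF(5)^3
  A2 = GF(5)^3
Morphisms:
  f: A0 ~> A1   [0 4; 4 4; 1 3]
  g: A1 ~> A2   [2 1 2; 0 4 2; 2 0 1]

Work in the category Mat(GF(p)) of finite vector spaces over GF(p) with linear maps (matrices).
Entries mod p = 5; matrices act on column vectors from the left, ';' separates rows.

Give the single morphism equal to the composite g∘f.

Answer: [1 3; 3 2; 1 1]

Derivation:
  e0=(1,0) f~>(0,4,1) g~>(1,3,1)
  e1=(0,1) f~>(4,4,3) g~>(3,2,1)
composite: [1 3; 3 2; 1 1]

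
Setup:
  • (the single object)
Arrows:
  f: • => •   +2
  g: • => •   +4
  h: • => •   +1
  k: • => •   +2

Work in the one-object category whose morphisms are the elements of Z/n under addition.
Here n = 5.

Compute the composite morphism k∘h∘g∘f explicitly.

Answer: +4

Derivation:
  0 +2≡2 +4≡1 +1≡2 +2≡4  (mod 5)
⟦path⟧: +4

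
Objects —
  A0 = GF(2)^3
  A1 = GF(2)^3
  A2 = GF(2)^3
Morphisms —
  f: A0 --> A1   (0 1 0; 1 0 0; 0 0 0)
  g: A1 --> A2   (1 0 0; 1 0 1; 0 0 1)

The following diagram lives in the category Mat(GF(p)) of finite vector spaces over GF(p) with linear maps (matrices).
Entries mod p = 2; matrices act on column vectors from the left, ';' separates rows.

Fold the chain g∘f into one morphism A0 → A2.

Answer: (0 1 0; 0 1 0; 0 0 0)

Trace:
  e0=(1,0,0) f-->(0,1,0) g-->(0,0,0)
  e1=(0,1,0) f-->(1,0,0) g-->(1,1,0)
  e2=(0,0,1) f-->(0,0,0) g-->(0,0,0)
⟦path⟧: (0 1 0; 0 1 0; 0 0 0)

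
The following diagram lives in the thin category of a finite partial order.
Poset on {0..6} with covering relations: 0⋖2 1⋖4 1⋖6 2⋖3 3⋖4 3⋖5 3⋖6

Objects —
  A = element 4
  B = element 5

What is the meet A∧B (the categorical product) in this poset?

Answer: A∧B = 3

Trace:
Lower bounds of A=4 and B=5: {0,2,3}
  0 ⊑ 3
  2 ⊑ 3
  3 ⊑ 3
glb = 3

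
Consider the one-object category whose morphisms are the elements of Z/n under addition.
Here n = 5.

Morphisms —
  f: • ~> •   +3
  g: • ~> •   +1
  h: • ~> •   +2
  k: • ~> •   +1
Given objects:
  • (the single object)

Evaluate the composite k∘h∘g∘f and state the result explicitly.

Answer: +2

Trace:
  0 +3≡3 +1≡4 +2≡1 +1≡2  (mod 5)
result: +2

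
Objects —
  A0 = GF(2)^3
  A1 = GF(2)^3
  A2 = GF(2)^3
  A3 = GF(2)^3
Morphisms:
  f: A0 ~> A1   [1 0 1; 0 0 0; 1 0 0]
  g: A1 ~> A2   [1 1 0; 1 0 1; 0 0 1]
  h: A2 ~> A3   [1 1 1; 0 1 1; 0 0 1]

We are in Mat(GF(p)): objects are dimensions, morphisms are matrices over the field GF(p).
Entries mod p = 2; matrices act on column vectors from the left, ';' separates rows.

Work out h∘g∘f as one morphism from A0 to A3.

  e0=[1,0,0] f~>[1,0,1] g~>[1,0,1] h~>[0,1,1]
  e1=[0,1,0] f~>[0,0,0] g~>[0,0,0] h~>[0,0,0]
  e2=[0,0,1] f~>[1,0,0] g~>[1,1,0] h~>[0,1,0]
composite: [0 0 0; 1 0 1; 1 0 0]

Answer: [0 0 0; 1 0 1; 1 0 0]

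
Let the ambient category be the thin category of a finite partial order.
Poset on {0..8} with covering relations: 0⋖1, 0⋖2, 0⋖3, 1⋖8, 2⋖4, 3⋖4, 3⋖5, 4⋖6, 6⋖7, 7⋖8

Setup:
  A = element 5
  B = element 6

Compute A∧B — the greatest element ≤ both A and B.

Lower bounds of A=5 and B=6: {0,3}
  0 ≤ 3
  3 ≤ 3
glb = 3

Answer: A∧B = 3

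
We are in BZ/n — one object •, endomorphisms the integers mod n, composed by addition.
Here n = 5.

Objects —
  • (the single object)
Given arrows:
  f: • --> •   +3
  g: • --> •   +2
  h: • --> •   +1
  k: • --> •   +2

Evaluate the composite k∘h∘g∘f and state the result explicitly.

  0 +3≡3 +2≡0 +1≡1 +2≡3  (mod 5)
composite: +3

Answer: +3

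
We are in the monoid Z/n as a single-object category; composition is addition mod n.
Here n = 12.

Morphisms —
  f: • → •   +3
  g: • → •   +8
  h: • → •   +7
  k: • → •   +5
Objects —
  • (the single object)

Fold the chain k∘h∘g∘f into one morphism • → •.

Answer: +11

Work:
  0 +3≡3 +8≡11 +7≡6 +5≡11  (mod 12)
composite: +11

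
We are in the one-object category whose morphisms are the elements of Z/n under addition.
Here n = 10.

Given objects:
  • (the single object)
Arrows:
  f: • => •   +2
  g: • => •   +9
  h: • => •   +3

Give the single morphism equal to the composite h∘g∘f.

Answer: +4

Derivation:
  0 +2≡2 +9≡1 +3≡4  (mod 10)
result: +4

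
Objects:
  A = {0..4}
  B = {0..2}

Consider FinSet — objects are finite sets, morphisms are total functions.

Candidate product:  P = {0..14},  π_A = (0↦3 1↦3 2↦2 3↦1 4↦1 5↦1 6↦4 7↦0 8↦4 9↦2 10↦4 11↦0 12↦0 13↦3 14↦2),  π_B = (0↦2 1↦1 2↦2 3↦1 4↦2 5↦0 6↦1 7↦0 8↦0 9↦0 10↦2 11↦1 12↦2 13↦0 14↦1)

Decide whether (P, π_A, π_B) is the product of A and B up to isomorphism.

Answer: VALID PRODUCT

Work:
|A|·|B| = 5·3 = 15;  |P| = 15
Check the pairing map k ↦ (π_A(k), π_B(k)):
  0 ↦ (3,2)
  1 ↦ (3,1)
  2 ↦ (2,2)
  3 ↦ (1,1)
  4 ↦ (1,2)
  5 ↦ (1,0)
  6 ↦ (4,1)
  7 ↦ (0,0)
  8 ↦ (4,0)
  9 ↦ (2,0)
  10 ↦ (4,2)
  11 ↦ (0,1)
  12 ↦ (0,2)
  13 ↦ (3,0)
  14 ↦ (2,1)
distinct pairs in image: 15 / 15 needed
  → bijection onto A×B; projections well-typed.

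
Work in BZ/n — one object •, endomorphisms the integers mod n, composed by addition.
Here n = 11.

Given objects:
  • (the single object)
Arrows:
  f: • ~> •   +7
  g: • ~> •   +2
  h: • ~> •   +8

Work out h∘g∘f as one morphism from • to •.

  0 +7≡7 +2≡9 +8≡6  (mod 11)
⟦path⟧: +6

Answer: +6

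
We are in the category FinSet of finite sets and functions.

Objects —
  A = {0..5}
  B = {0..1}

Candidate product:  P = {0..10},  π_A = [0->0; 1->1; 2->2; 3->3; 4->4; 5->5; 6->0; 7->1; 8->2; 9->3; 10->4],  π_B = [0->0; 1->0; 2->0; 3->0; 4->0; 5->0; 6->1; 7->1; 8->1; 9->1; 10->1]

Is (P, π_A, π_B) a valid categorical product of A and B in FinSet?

|A|·|B| = 6·2 = 12;  |P| = 11
  → cardinalities differ; no bijection possible.

Answer: NOT A VALID PRODUCT — |P|=11 ≠ |A|·|B|=12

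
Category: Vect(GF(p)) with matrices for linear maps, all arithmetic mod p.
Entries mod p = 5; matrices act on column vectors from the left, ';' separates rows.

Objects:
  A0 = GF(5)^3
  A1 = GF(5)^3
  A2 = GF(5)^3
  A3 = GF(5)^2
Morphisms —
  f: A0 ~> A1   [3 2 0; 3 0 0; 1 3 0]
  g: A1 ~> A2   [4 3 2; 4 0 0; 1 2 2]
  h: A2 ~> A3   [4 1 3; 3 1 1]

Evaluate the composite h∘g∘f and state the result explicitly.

  e0=⟨1,0,0⟩ f~>⟨3,3,1⟩ g~>⟨3,2,1⟩ h~>⟨2,2⟩
  e1=⟨0,1,0⟩ f~>⟨2,0,3⟩ g~>⟨4,3,3⟩ h~>⟨3,3⟩
  e2=⟨0,0,1⟩ f~>⟨0,0,0⟩ g~>⟨0,0,0⟩ h~>⟨0,0⟩
⟦path⟧: [2 3 0; 2 3 0]

Answer: [2 3 0; 2 3 0]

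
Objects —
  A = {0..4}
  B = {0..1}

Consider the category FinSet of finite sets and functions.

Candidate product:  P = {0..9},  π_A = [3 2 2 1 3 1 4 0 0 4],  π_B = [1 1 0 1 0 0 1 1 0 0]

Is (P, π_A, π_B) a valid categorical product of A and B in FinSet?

Answer: VALID PRODUCT

Derivation:
|A|·|B| = 5·2 = 10;  |P| = 10
Check the pairing map k ↦ (π_A(k), π_B(k)):
  0 ↦ (3,1)
  1 ↦ (2,1)
  2 ↦ (2,0)
  3 ↦ (1,1)
  4 ↦ (3,0)
  5 ↦ (1,0)
  6 ↦ (4,1)
  7 ↦ (0,1)
  8 ↦ (0,0)
  9 ↦ (4,0)
distinct pairs in image: 10 / 10 needed
  → bijection onto A×B; projections well-typed.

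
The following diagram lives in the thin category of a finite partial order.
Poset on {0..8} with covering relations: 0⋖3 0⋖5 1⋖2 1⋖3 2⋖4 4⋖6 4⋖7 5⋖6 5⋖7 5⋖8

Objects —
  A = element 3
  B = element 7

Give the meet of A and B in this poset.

{x : x≤A ∧ x≤B} = {0,1}  (A=3, B=7)
  maximal lower bounds 0 and 1 are incomparable: neither 0≤1 nor 1≤0
→ no greatest lower bound exists

Answer: NO MEET EXISTS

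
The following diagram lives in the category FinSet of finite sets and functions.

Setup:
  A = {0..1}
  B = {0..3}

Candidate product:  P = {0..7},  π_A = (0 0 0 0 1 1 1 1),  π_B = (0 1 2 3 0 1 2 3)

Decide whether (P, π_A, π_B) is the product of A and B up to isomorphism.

|A|·|B| = 2·4 = 8;  |P| = 8
Check the pairing map k ↦ (π_A(k), π_B(k)):
  0 -> (0,0)
  1 -> (0,1)
  2 -> (0,2)
  3 -> (0,3)
  4 -> (1,0)
  5 -> (1,1)
  6 -> (1,2)
  7 -> (1,3)
distinct pairs in image: 8 / 8 needed
  → bijection onto A×B; projections well-typed.

Answer: VALID PRODUCT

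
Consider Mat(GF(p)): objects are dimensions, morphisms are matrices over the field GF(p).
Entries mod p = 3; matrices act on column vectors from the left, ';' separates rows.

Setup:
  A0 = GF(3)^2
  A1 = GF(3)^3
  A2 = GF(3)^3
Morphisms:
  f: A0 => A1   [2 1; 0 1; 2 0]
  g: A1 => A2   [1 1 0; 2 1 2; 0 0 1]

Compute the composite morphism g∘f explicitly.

  e0=(1,0) f=>(2,0,2) g=>(2,2,2)
  e1=(0,1) f=>(1,1,0) g=>(2,0,0)
result: [2 2; 2 0; 2 0]

Answer: [2 2; 2 0; 2 0]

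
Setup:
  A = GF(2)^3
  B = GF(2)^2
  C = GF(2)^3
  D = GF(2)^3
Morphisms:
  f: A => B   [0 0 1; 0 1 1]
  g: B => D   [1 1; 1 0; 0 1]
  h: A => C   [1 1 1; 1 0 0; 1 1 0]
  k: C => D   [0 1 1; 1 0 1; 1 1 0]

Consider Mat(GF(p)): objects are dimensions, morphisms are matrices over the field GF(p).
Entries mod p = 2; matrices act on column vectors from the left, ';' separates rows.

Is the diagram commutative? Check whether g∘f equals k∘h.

Answer: COMMUTES

Trace:
Path 1 = f;g:
  e0=[1,0,0] f=>[0,0] g=>[0,0,0]
  e1=[0,1,0] f=>[0,1] g=>[1,0,1]
  e2=[0,0,1] f=>[1,1] g=>[0,1,1]
  ⟦path⟧₁ = [0 1 0; 0 0 1; 0 1 1]
Path 2 = h;k:
  e0=[1,0,0] h=>[1,1,1] k=>[0,0,0]
  e1=[0,1,0] h=>[1,0,1] k=>[1,0,1]
  e2=[0,0,1] h=>[1,0,0] k=>[0,1,1]
  ⟦path⟧₂ = [0 1 0; 0 0 1; 0 1 1]
Equal? YES — commutes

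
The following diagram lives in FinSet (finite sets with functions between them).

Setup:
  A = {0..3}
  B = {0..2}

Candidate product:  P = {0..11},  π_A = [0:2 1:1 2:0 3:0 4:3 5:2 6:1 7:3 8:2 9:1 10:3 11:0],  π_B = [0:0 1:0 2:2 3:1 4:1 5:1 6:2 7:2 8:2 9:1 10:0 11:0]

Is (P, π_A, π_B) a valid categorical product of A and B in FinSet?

Answer: VALID PRODUCT

Work:
|A|·|B| = 4·3 = 12;  |P| = 12
Check the pairing map k ↦ (π_A(k), π_B(k)):
  0 : (2,0)
  1 : (1,0)
  2 : (0,2)
  3 : (0,1)
  4 : (3,1)
  5 : (2,1)
  6 : (1,2)
  7 : (3,2)
  8 : (2,2)
  9 : (1,1)
  10 : (3,0)
  11 : (0,0)
distinct pairs in image: 12 / 12 needed
  → bijection onto A×B; projections well-typed.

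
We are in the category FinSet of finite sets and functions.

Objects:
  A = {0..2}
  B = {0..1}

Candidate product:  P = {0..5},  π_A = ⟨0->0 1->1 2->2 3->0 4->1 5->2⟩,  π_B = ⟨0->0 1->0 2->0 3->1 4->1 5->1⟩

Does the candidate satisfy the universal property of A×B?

Answer: VALID PRODUCT

Trace:
|A|·|B| = 3·2 = 6;  |P| = 6
Check the pairing map k ↦ (π_A(k), π_B(k)):
  0 -> (0,0)
  1 -> (1,0)
  2 -> (2,0)
  3 -> (0,1)
  4 -> (1,1)
  5 -> (2,1)
distinct pairs in image: 6 / 6 needed
  → bijection onto A×B; projections well-typed.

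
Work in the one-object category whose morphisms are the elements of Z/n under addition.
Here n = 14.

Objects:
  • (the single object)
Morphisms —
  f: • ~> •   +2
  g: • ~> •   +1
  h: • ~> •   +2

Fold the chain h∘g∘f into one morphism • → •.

  0 +2≡2 +1≡3 +2≡5  (mod 14)
⟦path⟧: +5

Answer: +5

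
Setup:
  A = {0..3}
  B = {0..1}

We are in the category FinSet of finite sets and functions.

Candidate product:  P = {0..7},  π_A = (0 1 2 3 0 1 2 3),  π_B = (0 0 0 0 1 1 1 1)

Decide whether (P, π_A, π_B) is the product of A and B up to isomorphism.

|A|·|B| = 4·2 = 8;  |P| = 8
Check the pairing map k ↦ (π_A(k), π_B(k)):
  0 ↦ (0,0)
  1 ↦ (1,0)
  2 ↦ (2,0)
  3 ↦ (3,0)
  4 ↦ (0,1)
  5 ↦ (1,1)
  6 ↦ (2,1)
  7 ↦ (3,1)
distinct pairs in image: 8 / 8 needed
  → bijection onto A×B; projections well-typed.

Answer: VALID PRODUCT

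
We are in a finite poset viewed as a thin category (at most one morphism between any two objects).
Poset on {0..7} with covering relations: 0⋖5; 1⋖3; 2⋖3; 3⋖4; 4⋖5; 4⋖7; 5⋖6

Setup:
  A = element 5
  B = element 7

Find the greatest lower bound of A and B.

Lower bounds of A=5 and B=7: {1,2,3,4}
  1 ⊑ 4
  2 ⊑ 4
  3 ⊑ 4
  4 ⊑ 4
glb = 4

Answer: A∧B = 4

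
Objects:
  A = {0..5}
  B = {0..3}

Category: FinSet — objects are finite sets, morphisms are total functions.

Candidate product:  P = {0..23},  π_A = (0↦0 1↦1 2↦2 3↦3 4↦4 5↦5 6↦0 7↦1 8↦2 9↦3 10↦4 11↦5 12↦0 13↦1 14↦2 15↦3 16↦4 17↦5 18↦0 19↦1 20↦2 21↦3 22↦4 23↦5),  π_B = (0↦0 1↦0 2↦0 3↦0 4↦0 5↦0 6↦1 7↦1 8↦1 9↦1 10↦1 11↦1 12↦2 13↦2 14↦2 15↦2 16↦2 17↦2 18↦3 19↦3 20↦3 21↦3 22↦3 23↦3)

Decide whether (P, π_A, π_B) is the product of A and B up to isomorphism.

|A|·|B| = 6·4 = 24;  |P| = 24
Check the pairing map k ↦ (π_A(k), π_B(k)):
  0 ↦ (0,0)
  1 ↦ (1,0)
  2 ↦ (2,0)
  3 ↦ (3,0)
  4 ↦ (4,0)
  5 ↦ (5,0)
  6 ↦ (0,1)
  7 ↦ (1,1)
  8 ↦ (2,1)
  9 ↦ (3,1)
  10 ↦ (4,1)
  11 ↦ (5,1)
  12 ↦ (0,2)
  13 ↦ (1,2)
  14 ↦ (2,2)
  15 ↦ (3,2)
  16 ↦ (4,2)
  17 ↦ (5,2)
  18 ↦ (0,3)
  19 ↦ (1,3)
  20 ↦ (2,3)
  21 ↦ (3,3)
  22 ↦ (4,3)
  23 ↦ (5,3)
distinct pairs in image: 24 / 24 needed
  → bijection onto A×B; projections well-typed.

Answer: VALID PRODUCT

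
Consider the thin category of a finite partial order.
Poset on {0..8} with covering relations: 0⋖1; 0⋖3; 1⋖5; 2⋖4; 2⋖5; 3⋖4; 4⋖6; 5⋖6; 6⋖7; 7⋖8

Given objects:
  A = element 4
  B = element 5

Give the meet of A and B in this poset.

Lower bounds of A=4 and B=5: {0,2}
  maximal lower bounds 0 and 2 are incomparable: neither 0⊑2 nor 2⊑0
→ no greatest lower bound exists

Answer: NO MEET EXISTS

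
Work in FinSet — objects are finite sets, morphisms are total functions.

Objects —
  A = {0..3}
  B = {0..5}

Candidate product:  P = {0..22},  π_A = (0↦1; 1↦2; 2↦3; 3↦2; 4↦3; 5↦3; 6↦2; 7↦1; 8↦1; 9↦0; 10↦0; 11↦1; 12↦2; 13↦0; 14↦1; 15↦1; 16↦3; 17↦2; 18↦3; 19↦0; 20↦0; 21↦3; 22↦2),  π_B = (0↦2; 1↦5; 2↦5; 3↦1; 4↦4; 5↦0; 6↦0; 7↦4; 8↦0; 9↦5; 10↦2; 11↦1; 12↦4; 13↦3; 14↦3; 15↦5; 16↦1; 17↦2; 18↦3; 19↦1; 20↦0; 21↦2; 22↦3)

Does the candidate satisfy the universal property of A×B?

|A|·|B| = 4·6 = 24;  |P| = 23
  → cardinalities differ; no bijection possible.

Answer: NOT A VALID PRODUCT — |P|=23 ≠ |A|·|B|=24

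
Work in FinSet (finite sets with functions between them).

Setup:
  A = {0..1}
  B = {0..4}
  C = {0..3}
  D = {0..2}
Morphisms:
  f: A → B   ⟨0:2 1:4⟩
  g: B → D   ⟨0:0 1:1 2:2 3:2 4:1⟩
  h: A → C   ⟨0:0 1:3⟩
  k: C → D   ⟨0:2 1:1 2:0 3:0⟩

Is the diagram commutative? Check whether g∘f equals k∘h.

Along f;g (path 1):
  0 f→2 g→2
  1 f→4 g→1
  result₁ = ⟨0:2 1:1⟩
Along h;k (path 2):
  0 h→0 k→2
  1 h→3 k→0
  result₂ = ⟨0:2 1:0⟩
Equal? differ; not commutative

Answer: DOES NOT COMMUTE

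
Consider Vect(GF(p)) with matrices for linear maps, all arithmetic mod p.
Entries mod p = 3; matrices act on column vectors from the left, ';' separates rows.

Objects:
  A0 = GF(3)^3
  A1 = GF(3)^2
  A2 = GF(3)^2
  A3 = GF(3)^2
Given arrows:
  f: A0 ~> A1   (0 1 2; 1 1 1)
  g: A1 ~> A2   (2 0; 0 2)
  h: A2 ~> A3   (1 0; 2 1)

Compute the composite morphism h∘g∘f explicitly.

  e0=(1,0,0) f~>(0,1) g~>(0,2) h~>(0,2)
  e1=(0,1,0) f~>(1,1) g~>(2,2) h~>(2,0)
  e2=(0,0,1) f~>(2,1) g~>(1,2) h~>(1,1)
result: (0 2 1; 2 0 1)

Answer: (0 2 1; 2 0 1)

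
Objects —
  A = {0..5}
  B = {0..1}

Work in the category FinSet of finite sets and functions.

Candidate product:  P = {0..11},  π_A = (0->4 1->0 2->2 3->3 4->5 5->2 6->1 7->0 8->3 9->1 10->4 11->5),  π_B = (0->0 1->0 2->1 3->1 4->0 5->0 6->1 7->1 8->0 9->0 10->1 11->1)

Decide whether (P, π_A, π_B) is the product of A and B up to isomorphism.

|A|·|B| = 6·2 = 12;  |P| = 12
Check the pairing map k ↦ (π_A(k), π_B(k)):
  0 -> (4,0)
  1 -> (0,0)
  2 -> (2,1)
  3 -> (3,1)
  4 -> (5,0)
  5 -> (2,0)
  6 -> (1,1)
  7 -> (0,1)
  8 -> (3,0)
  9 -> (1,0)
  10 -> (4,1)
  11 -> (5,1)
distinct pairs in image: 12 / 12 needed
  → bijection onto A×B; projections well-typed.

Answer: VALID PRODUCT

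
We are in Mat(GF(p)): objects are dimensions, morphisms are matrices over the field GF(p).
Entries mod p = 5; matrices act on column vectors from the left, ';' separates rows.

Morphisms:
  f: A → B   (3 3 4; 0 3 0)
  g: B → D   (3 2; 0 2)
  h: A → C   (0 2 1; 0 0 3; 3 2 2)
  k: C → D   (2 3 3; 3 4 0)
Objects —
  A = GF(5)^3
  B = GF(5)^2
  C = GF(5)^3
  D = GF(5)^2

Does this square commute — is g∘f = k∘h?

Answer: COMMUTES

Trace:
Path 1 = f;g:
  e0=[1,0,0] f→[3,0] g→[4,0]
  e1=[0,1,0] f→[3,3] g→[0,1]
  e2=[0,0,1] f→[4,0] g→[2,0]
  ⟦path⟧₁ = (4 0 2; 0 1 0)
Path 2 = h;k:
  e0=[1,0,0] h→[0,0,3] k→[4,0]
  e1=[0,1,0] h→[2,0,2] k→[0,1]
  e2=[0,0,1] h→[1,3,2] k→[2,0]
  ⟦path⟧₂ = (4 0 2; 0 1 0)
Equal? equal; square commutes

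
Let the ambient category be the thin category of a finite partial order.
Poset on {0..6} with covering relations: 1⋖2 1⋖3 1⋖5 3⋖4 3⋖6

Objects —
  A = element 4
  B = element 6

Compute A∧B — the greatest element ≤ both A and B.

Common predecessors of 4,6: {1,3}
  1 ⊑ 3
  3 ⊑ 3
glb = 3

Answer: A∧B = 3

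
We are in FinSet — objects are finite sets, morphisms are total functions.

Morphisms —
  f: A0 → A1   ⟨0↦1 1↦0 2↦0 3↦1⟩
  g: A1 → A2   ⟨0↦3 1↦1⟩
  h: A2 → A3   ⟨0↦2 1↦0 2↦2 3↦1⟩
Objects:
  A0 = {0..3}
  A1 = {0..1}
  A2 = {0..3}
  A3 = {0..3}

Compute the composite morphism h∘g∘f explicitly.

Answer: ⟨0↦0 1↦1 2↦1 3↦0⟩

Derivation:
  0 f→1 g→1 h→0
  1 f→0 g→3 h→1
  2 f→0 g→3 h→1
  3 f→1 g→1 h→0
result: ⟨0↦0 1↦1 2↦1 3↦0⟩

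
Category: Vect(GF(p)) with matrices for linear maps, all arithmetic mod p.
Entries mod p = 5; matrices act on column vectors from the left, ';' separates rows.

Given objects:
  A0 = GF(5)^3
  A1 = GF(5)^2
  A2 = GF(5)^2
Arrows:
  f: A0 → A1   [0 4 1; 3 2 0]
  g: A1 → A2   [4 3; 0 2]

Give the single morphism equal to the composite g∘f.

  e0=⟨1,0,0⟩ f→⟨0,3⟩ g→⟨4,1⟩
  e1=⟨0,1,0⟩ f→⟨4,2⟩ g→⟨2,4⟩
  e2=⟨0,0,1⟩ f→⟨1,0⟩ g→⟨4,0⟩
⟦path⟧: [4 2 4; 1 4 0]

Answer: [4 2 4; 1 4 0]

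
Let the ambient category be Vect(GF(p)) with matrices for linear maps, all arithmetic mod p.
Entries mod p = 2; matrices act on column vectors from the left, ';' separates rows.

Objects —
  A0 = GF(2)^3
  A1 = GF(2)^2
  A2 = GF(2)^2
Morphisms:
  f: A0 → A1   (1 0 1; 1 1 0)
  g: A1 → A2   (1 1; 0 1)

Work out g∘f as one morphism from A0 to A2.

  e0=[1,0,0] f→[1,1] g→[0,1]
  e1=[0,1,0] f→[0,1] g→[1,1]
  e2=[0,0,1] f→[1,0] g→[1,0]
composite: (0 1 1; 1 1 0)

Answer: (0 1 1; 1 1 0)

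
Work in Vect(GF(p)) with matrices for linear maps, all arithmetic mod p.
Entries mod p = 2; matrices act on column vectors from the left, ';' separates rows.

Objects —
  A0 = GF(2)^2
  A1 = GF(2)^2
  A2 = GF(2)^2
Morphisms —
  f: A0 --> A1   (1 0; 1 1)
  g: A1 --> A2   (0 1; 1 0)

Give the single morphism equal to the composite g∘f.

  e0=[1,0] f-->[1,1] g-->[1,1]
  e1=[0,1] f-->[0,1] g-->[1,0]
⟦path⟧: (1 1; 1 0)

Answer: (1 1; 1 0)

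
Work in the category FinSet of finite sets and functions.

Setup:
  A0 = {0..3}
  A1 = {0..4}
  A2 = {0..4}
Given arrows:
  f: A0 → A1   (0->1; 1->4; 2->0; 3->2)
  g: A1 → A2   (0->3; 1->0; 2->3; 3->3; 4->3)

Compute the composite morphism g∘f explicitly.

Answer: (0->0; 1->3; 2->3; 3->3)

Derivation:
  0 f→1 g→0
  1 f→4 g→3
  2 f→0 g→3
  3 f→2 g→3
result: (0->0; 1->3; 2->3; 3->3)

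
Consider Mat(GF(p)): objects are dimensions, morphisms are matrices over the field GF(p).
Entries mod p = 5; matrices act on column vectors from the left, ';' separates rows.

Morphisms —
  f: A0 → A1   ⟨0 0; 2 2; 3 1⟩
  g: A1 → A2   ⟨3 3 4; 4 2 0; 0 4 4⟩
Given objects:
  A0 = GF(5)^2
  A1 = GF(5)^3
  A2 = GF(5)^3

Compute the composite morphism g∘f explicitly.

  e0=[1,0] f→[0,2,3] g→[3,4,0]
  e1=[0,1] f→[0,2,1] g→[0,4,2]
⟦path⟧: ⟨3 0; 4 4; 0 2⟩

Answer: ⟨3 0; 4 4; 0 2⟩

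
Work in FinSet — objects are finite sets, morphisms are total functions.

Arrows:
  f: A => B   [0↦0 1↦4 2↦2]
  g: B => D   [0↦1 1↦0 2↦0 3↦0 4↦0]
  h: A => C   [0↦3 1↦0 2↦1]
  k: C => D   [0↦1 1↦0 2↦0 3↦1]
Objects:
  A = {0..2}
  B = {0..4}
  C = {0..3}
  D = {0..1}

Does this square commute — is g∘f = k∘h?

Answer: DOES NOT COMMUTE

Trace:
Along f;g (path 1):
  0 f=>0 g=>1
  1 f=>4 g=>0
  2 f=>2 g=>0
  ⟦path⟧₁ = [0↦1 1↦0 2↦0]
Along h;k (path 2):
  0 h=>3 k=>1
  1 h=>0 k=>1
  2 h=>1 k=>0
  ⟦path⟧₂ = [0↦1 1↦1 2↦0]
Equal? NO — does not commute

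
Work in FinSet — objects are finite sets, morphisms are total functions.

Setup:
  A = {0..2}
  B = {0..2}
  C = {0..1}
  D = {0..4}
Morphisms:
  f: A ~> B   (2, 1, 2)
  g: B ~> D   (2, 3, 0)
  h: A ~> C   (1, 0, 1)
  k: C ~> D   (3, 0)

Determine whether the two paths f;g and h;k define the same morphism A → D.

Answer: COMMUTES

Derivation:
1) trace f;g:
  0 f~>2 g~>0
  1 f~>1 g~>3
  2 f~>2 g~>0
  composite₁ = (0, 3, 0)
2) trace h;k:
  0 h~>1 k~>0
  1 h~>0 k~>3
  2 h~>1 k~>0
  composite₂ = (0, 3, 0)
Equal? equal; square commutes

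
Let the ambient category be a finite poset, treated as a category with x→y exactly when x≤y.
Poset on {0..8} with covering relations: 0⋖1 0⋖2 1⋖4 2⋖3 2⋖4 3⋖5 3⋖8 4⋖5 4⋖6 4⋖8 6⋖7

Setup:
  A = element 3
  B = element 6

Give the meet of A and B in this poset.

{x : x<=A ∧ x<=B} = {0,2}  (A=3, B=6)
  0 <= 2
  2 <= 2
glb = 2

Answer: A∧B = 2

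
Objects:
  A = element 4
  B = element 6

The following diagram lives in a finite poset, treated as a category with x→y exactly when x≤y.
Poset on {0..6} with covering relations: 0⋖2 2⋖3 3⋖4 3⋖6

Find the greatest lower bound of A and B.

Answer: A∧B = 3

Derivation:
{x : x≤A ∧ x≤B} = {0,2,3}  (A=4, B=6)
  0 ≤ 3
  2 ≤ 3
  3 ≤ 3
glb = 3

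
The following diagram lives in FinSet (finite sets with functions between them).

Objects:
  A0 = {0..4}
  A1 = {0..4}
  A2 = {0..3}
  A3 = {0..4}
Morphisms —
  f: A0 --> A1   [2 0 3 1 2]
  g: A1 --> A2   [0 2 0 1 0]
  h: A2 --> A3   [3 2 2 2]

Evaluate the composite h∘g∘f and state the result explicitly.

  0 f-->2 g-->0 h-->3
  1 f-->0 g-->0 h-->3
  2 f-->3 g-->1 h-->2
  3 f-->1 g-->2 h-->2
  4 f-->2 g-->0 h-->3
result: [3 3 2 2 3]

Answer: [3 3 2 2 3]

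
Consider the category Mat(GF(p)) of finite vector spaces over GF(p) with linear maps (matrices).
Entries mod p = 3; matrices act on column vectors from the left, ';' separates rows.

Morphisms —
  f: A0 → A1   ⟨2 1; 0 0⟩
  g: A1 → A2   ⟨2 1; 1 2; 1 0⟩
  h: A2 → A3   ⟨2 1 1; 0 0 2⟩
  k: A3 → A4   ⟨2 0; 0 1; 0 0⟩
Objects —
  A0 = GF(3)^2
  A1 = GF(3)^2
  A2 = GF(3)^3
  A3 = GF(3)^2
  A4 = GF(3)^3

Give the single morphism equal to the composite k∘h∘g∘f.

  e0=⟨1,0⟩ f→⟨2,0⟩ g→⟨1,2,2⟩ h→⟨0,1⟩ k→⟨0,1,0⟩
  e1=⟨0,1⟩ f→⟨1,0⟩ g→⟨2,1,1⟩ h→⟨0,2⟩ k→⟨0,2,0⟩
result: ⟨0 0; 1 2; 0 0⟩

Answer: ⟨0 0; 1 2; 0 0⟩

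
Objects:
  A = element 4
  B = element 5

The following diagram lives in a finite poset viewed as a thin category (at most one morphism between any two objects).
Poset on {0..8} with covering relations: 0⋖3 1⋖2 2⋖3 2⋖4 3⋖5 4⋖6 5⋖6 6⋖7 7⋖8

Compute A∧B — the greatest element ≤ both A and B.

{x : x<=A ∧ x<=B} = {1,2}  (A=4, B=5)
  1 <= 2
  2 <= 2
glb = 2

Answer: A∧B = 2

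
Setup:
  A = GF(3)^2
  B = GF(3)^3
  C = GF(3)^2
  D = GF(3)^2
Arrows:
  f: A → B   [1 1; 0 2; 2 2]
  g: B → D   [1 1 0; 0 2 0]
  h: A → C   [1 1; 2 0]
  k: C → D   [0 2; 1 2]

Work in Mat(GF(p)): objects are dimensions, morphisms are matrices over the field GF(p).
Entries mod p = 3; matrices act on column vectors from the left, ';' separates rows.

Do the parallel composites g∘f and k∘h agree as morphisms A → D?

Answer: DOES NOT COMMUTE

Derivation:
1) trace f;g:
  e0=⟨1,0⟩ f→⟨1,0,2⟩ g→⟨1,0⟩
  e1=⟨0,1⟩ f→⟨1,2,2⟩ g→⟨0,1⟩
  composite₁ = [1 0; 0 1]
2) trace h;k:
  e0=⟨1,0⟩ h→⟨1,2⟩ k→⟨1,2⟩
  e1=⟨0,1⟩ h→⟨1,0⟩ k→⟨0,1⟩
  composite₂ = [1 0; 2 1]
Equal? distinct morphisms ✗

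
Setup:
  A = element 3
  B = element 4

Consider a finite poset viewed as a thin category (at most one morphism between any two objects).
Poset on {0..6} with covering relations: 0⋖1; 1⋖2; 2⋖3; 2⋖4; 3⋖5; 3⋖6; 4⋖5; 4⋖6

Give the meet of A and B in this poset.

Answer: A∧B = 2

Derivation:
Lower bounds of A=3 and B=4: {0,1,2}
  0 ⊑ 2
  1 ⊑ 2
  2 ⊑ 2
glb = 2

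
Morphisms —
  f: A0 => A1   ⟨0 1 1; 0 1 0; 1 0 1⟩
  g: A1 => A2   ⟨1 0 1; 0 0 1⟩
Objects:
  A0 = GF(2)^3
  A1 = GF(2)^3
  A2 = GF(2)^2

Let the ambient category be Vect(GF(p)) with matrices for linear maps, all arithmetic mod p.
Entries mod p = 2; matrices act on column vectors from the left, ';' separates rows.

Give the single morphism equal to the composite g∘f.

  e0=(1,0,0) f=>(0,0,1) g=>(1,1)
  e1=(0,1,0) f=>(1,1,0) g=>(1,0)
  e2=(0,0,1) f=>(1,0,1) g=>(0,1)
⟦path⟧: ⟨1 1 0; 1 0 1⟩

Answer: ⟨1 1 0; 1 0 1⟩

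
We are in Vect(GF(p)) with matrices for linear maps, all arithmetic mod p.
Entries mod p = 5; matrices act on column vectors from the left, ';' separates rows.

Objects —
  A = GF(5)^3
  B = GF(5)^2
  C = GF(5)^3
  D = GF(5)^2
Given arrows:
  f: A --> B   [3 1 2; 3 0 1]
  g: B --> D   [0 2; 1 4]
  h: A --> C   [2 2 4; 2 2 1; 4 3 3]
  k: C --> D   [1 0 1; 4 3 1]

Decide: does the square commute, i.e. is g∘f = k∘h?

Answer: DOES NOT COMMUTE

Trace:
Path 1 = f;g:
  e0=[1,0,0] f-->[3,3] g-->[1,0]
  e1=[0,1,0] f-->[1,0] g-->[0,1]
  e2=[0,0,1] f-->[2,1] g-->[2,1]
  composite₁ = [1 0 2; 0 1 1]
Path 2 = h;k:
  e0=[1,0,0] h-->[2,2,4] k-->[1,3]
  e1=[0,1,0] h-->[2,2,3] k-->[0,2]
  e2=[0,0,1] h-->[4,1,3] k-->[2,2]
  composite₂ = [1 0 2; 3 2 2]
Equal? distinct morphisms ✗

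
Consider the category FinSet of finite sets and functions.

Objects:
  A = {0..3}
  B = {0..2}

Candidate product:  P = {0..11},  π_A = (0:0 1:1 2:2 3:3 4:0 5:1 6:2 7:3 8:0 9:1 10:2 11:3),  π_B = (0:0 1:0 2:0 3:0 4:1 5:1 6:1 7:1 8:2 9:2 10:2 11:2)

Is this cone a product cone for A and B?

Answer: VALID PRODUCT

Trace:
|A|·|B| = 4·3 = 12;  |P| = 12
Check the pairing map k ↦ (π_A(k), π_B(k)):
  0 : (0,0)
  1 : (1,0)
  2 : (2,0)
  3 : (3,0)
  4 : (0,1)
  5 : (1,1)
  6 : (2,1)
  7 : (3,1)
  8 : (0,2)
  9 : (1,2)
  10 : (2,2)
  11 : (3,2)
distinct pairs in image: 12 / 12 needed
  → bijection onto A×B; projections well-typed.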